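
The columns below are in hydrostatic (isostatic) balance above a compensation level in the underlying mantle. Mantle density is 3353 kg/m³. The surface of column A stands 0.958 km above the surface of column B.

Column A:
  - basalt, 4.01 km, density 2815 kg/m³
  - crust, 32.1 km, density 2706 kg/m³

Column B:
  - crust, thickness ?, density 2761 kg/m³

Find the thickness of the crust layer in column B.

Take the compensation level at the base of the deeper column (depth z_c below the surface of column A) and equate Σ ρ_i t_i down to z_c; mantle fills any gap and the z_c terms cancel.
Column A: 4.01×2815 + 32.1×2706 + (z_c − 36.11)×3353
Column B: 0.958×0 + x×2761 + (z_c − 0.958 − 0 − x)×3353
The z_c×3353 term appears on both sides and cancels. Collect the known terms of each column as K = Σ(ρt)_known − 3353 × (depth of known layers): K_A = 98150.75 − 3353×36.11 = −22926.08; K_B = 0 − 3353×(0.958 + 0) = −3212.174.
Balance: K_A = K_B − x×(3353 − 2761), so x = (K_B − K_A)/(3353 − 2761) = 19713.9/592 = 33.3 km.

33.3 km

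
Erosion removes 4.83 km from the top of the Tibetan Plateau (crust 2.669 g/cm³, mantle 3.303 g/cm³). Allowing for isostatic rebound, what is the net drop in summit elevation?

Rebound u = e ρ_c/ρ_m = 4.83 km × 2.669/3.303 = 3.903 km.
Net surface drop = e − u = 4.83 km − 3.903 km = e (ρ_m − ρ_c)/ρ_m = 0.927 km.

0.927 km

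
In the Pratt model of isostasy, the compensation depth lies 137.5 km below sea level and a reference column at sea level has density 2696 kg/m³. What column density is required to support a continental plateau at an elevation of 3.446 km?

2630 kg/m³

Pratt balance: ρ_ref D = ρ (D + h).
ρ = ρ_ref D/(D + h) = 2696 × 137.5 km/(137.5 km + 3.446 km) = 2630 kg/m³.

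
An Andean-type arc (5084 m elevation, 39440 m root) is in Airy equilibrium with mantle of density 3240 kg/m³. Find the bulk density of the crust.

2870 kg/m³

ρ_c h = (ρ_m − ρ_c) r → ρ_c (h + r) = ρ_m r → ρ_c = ρ_m r / (h + r).
ρ_c = 3240 × 39440 m / (5084 m + 39440 m) = 2870 kg/m³.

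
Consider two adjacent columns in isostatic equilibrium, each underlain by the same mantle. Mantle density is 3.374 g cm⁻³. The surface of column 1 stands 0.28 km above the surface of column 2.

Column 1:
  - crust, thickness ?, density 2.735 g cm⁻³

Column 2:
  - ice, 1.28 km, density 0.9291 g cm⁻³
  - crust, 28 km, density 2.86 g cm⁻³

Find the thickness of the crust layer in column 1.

Take the compensation level at the base of the deeper column (depth z_c below the surface of column 1) and equate Σ ρ_i t_i down to z_c; mantle fills any gap and the z_c terms cancel.
Column 1: x×2.735 + (z_c − 0 − x)×3.374
Column 2: 0.28×0 + 1.28×0.9291 + 28×2.86 + (z_c − 0.28 − 29.28)×3.374
The z_c×3.374 term appears on both sides and cancels. Collect the known terms of each column as K = Σ(ρt)_known − 3.374 × (depth of known layers): K_1 = 0 − 3.374×0 = 0; K_2 = 81.269248 − 3.374×(0.28 + 29.28) = −18.466192.
Balance: K_1 − x×(3.374 − 2.735) = K_2, so x = (K_1 − K_2)/(3.374 − 2.735) = 18.4662/0.639 = 28.9 km.

28.9 km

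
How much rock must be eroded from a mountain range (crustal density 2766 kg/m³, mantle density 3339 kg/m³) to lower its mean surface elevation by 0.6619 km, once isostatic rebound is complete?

Net drop Δ = e − u = e − e ρ_c/ρ_m = e (ρ_m − ρ_c)/ρ_m.
e = Δ ρ_m/(ρ_m − ρ_c) = 0.6619 km × 3339/573 = 3.86 km.

3.86 km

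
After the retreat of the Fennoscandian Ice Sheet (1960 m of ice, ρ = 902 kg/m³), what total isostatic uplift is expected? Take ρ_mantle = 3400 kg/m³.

520 m

Removing the load lets mantle flow back in; uplift u satisfies ρ_ice t = ρ_m u.
u = t ρ_ice/ρ_m = 1960 m × 902/3400 = 520 m.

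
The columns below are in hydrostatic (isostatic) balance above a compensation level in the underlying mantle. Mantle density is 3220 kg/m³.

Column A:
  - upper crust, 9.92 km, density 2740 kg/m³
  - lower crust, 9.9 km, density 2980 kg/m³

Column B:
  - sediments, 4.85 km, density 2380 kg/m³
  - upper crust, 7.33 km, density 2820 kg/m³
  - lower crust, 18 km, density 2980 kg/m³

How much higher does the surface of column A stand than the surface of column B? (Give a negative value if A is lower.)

−1.3 km

For any compensation level in the mantle, the mantle terms cancel and isostasy reduces to e = (Σt_A − Σt_B) − (Σ(ρt)_A − Σ(ρt)_B) / ρ_m.
Σt_A = 19.82 km; Σt_B = 30.18 km; Σ(ρt)_A = 56682.8; Σ(ρt)_B = 85853.6 (in km·kg/m³).
e = (19.82 − 30.18) − (56682.8 − 85853.6) / 3220 = −1.3 km.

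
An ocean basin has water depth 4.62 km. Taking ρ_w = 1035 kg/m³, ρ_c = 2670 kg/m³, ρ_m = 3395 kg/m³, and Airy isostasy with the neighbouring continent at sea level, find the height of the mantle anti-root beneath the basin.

For local isostatic compensation: replacing crust with seawater at the top is compensated by replacing crust with mantle at the base: d (ρ_c − ρ_w) = a (ρ_m − ρ_c).
a = d (ρ_c − ρ_w)/(ρ_m − ρ_c) = 4.62 km × 1635/725 = 10.4 km.

10.4 km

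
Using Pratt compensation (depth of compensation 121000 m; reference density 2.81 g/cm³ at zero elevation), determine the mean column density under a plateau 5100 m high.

2.7 g/cm³

Pratt balance: ρ_ref D = ρ (D + h).
ρ = ρ_ref D/(D + h) = 2.81 × 121000 m/(121000 m + 5100 m) = 2.7 g/cm³.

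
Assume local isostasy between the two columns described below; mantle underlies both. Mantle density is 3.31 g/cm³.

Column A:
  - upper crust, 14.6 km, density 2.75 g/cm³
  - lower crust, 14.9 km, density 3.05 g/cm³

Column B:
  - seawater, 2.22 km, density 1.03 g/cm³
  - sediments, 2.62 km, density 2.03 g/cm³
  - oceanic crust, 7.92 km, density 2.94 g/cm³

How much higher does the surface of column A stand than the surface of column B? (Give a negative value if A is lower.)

For any compensation level in the mantle, the mantle terms cancel and isostasy reduces to e = (Σt_A − Σt_B) − (Σ(ρt)_A − Σ(ρt)_B) / ρ_m.
Σt_A = 29.5 km; Σt_B = 12.76 km; Σ(ρt)_A = 85.595; Σ(ρt)_B = 30.89 (in km·g/cm³).
e = (29.5 − 12.76) − (85.595 − 30.89) / 3.31 = 0.213 km.

0.213 km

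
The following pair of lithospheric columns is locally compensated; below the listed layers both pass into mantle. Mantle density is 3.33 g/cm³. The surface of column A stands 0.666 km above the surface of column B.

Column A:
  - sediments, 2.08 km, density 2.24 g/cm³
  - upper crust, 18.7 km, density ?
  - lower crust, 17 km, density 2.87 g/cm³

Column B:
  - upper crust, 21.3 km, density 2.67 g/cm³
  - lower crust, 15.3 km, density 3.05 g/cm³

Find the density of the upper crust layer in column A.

2.77 g/cm³

Take the compensation level at the base of the deeper column (depth z_c below the surface of column A) and equate Σ ρ_i t_i down to z_c; mantle fills any gap and the z_c terms cancel.
Column A: 2.08×2.24 + 18.7×ρ + 17×2.87 + (z_c − 37.78)×3.33
Column B: 0.666×0 + 21.3×2.67 + 15.3×3.05 + (z_c − 0.666 − 36.6)×3.33
The z_c×3.33 term appears on both sides and cancels. Collect the known terms of each column as K = Σ(ρt)_known − 3.33 × (depth of known layers): K_A = 53.4492 − 3.33×37.78 = −72.3582; K_B = 103.536 − 3.33×(0.666 + 36.6) = −20.55978.
Balance: K_A + 18.7×ρ = K_B, so ρ = (K_B − K_A)/18.7 = 51.7984/18.7 = 2.77 g/cm³.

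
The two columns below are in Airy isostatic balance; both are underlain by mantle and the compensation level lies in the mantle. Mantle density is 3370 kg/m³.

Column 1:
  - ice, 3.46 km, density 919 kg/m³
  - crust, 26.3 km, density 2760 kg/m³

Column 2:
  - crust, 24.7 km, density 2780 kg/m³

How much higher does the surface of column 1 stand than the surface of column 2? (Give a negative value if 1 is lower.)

2.95 km

For any compensation level in the mantle, the mantle terms cancel and isostasy reduces to e = (Σt_1 − Σt_2) − (Σ(ρt)_1 − Σ(ρt)_2) / ρ_m.
Σt_1 = 29.76 km; Σt_2 = 24.7 km; Σ(ρt)_1 = 75767.74; Σ(ρt)_2 = 68666 (in km·kg/m³).
e = (29.76 − 24.7) − (75767.74 − 68666) / 3370 = 2.95 km.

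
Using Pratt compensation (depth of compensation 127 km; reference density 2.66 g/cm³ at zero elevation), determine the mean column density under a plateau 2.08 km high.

Pratt balance: ρ_ref D = ρ (D + h).
ρ = ρ_ref D/(D + h) = 2.66 × 127 km/(127 km + 2.08 km) = 2.62 g/cm³.

2.62 g/cm³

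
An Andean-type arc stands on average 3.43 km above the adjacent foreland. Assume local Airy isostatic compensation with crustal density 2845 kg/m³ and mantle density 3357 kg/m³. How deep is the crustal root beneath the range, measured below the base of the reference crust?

19.1 km

Equating mass per unit area of the two columns: the weight of the topography is balanced by the buoyancy of the root, ρ_c h = (ρ_m − ρ_c) r.
r = h · ρ_c / (ρ_m − ρ_c) = 3.43 km × 2845 / (3357 − 2845) = 19.1 km.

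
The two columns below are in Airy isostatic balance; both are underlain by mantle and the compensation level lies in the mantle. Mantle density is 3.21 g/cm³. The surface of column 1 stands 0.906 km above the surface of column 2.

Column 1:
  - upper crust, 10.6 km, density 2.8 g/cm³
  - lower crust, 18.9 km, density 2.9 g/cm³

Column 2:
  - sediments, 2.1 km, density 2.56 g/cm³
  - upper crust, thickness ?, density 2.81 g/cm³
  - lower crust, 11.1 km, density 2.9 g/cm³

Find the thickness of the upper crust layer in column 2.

Take the compensation level at the base of the deeper column (depth z_c below the surface of column 1) and equate Σ ρ_i t_i down to z_c; mantle fills any gap and the z_c terms cancel.
Column 1: 10.6×2.8 + 18.9×2.9 + (z_c − 29.5)×3.21
Column 2: 0.906×0 + 2.1×2.56 + x×2.81 + 11.1×2.9 + (z_c − 0.906 − 13.2 − x)×3.21
The z_c×3.21 term appears on both sides and cancels. Collect the known terms of each column as K = Σ(ρt)_known − 3.21 × (depth of known layers): K_1 = 84.49 − 3.21×29.5 = −10.205; K_2 = 37.566 − 3.21×(0.906 + 13.2) = −7.71426.
Balance: K_1 = K_2 − x×(3.21 − 2.81), so x = (K_2 − K_1)/(3.21 − 2.81) = 2.49074/0.4 = 6.23 km.

6.23 km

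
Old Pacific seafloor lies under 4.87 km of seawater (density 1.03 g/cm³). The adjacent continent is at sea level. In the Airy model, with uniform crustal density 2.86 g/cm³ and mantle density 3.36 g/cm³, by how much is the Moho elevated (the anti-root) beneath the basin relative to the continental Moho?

17.8 km

In Airy isostatic equilibrium: replacing crust with seawater at the top is compensated by replacing crust with mantle at the base: d (ρ_c − ρ_w) = a (ρ_m − ρ_c).
a = d (ρ_c − ρ_w)/(ρ_m − ρ_c) = 4.87 km × 1.83/0.5 = 17.8 km.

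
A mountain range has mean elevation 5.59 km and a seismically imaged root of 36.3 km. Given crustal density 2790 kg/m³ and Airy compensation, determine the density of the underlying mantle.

Airy balance: ρ_c h = (ρ_m − ρ_c) r → ρ_m = ρ_c (1 + h/r).
ρ_m = 2790 × (1 + 5.59 km/36.3 km) = 3220 kg/m³.

3220 kg/m³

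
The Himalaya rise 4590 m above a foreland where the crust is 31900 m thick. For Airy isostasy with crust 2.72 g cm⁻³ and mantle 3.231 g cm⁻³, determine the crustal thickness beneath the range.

Root depth r = h ρ_c / (ρ_m − ρ_c) = 4590 m × 2.72 / 0.511 = 24430 m.
Total thickness = T + h + r = 31900 m + 4590 m + 24430 m = 60900 m.

60900 m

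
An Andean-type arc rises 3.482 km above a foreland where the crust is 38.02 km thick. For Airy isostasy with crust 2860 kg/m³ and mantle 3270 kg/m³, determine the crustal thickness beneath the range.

65.8 km

Root depth r = h ρ_c / (ρ_m − ρ_c) = 3.482 km × 2860 / 410 = 24.29 km.
Total thickness = T + h + r = 38.02 km + 3.482 km + 24.29 km = 65.8 km.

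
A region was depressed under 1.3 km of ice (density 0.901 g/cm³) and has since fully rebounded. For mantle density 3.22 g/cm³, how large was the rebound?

Removing the load lets mantle flow back in; uplift u satisfies ρ_ice t = ρ_m u.
u = t ρ_ice/ρ_m = 1.3 km × 0.901/3.22 = 0.364 km.

0.364 km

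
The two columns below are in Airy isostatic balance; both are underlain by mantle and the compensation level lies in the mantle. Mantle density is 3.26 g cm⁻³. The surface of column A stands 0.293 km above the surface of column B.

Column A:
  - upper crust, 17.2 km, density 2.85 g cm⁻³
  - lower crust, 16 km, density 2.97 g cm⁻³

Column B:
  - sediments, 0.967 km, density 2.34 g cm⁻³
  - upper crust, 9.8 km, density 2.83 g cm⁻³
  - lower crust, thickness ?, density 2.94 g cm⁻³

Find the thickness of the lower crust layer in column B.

17.6 km

Take the compensation level at the base of the deeper column (depth z_c below the surface of column A) and equate Σ ρ_i t_i down to z_c; mantle fills any gap and the z_c terms cancel.
Column A: 17.2×2.85 + 16×2.97 + (z_c − 33.2)×3.26
Column B: 0.293×0 + 0.967×2.34 + 9.8×2.83 + x×2.94 + (z_c − 0.293 − 10.767 − x)×3.26
The z_c×3.26 term appears on both sides and cancels. Collect the known terms of each column as K = Σ(ρt)_known − 3.26 × (depth of known layers): K_A = 96.54 − 3.26×33.2 = −11.692; K_B = 29.99678 − 3.26×(0.293 + 10.767) = −6.05882.
Balance: K_A = K_B − x×(3.26 − 2.94), so x = (K_B − K_A)/(3.26 − 2.94) = 5.63318/0.32 = 17.6 km.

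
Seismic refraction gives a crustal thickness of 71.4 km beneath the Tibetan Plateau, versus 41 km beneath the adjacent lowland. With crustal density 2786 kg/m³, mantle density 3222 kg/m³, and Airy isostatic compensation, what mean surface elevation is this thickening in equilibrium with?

4.11 km

Excess crust Δ = 71.4 km − 41 km = 30.4 km, split between elevation h and root r with h + r = Δ.
Airy balance ρ_c h = (ρ_m − ρ_c) r gives r = h ρ_c/(ρ_m − ρ_c), so h (1 + ρ_c/(ρ_m − ρ_c)) = Δ, i.e. h = Δ (ρ_m − ρ_c)/ρ_m.
h = 30.4 km × 436/3222 = 4.11 km.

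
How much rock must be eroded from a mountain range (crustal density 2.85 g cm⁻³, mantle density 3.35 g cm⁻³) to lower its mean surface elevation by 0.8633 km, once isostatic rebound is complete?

5.78 km

Net drop Δ = e − u = e − e ρ_c/ρ_m = e (ρ_m − ρ_c)/ρ_m.
e = Δ ρ_m/(ρ_m − ρ_c) = 0.8633 km × 3.35/0.5 = 5.78 km.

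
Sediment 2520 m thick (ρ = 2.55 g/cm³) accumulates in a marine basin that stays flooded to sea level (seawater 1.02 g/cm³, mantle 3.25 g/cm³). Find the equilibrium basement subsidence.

Submarine loading: the sediment displaces seawater, and the subsidence is in turn flooded, so s (ρ_m − ρ_w) = t (ρ_sed − ρ_w).
s = 2520 m × (2.55 − 1.02) / (3.25 − 1.02) = 1730 m.

1730 m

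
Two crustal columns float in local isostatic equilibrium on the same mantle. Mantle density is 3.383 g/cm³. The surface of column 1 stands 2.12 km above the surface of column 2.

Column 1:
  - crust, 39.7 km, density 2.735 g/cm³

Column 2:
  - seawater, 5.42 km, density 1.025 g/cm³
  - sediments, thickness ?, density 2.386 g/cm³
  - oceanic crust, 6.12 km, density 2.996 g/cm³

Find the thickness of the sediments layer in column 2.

Take the compensation level at the base of the deeper column (depth z_c below the surface of column 1) and equate Σ ρ_i t_i down to z_c; mantle fills any gap and the z_c terms cancel.
Column 1: 39.7×2.735 + (z_c − 39.7)×3.383
Column 2: 2.12×0 + 5.42×1.025 + x×2.386 + 6.12×2.996 + (z_c − 2.12 − 11.54 − x)×3.383
The z_c×3.383 term appears on both sides and cancels. Collect the known terms of each column as K = Σ(ρt)_known − 3.383 × (depth of known layers): K_1 = 108.5795 − 3.383×39.7 = −25.7256; K_2 = 23.89102 − 3.383×(2.12 + 11.54) = −22.32076.
Balance: K_1 = K_2 − x×(3.383 − 2.386), so x = (K_2 − K_1)/(3.383 − 2.386) = 3.40484/0.997 = 3.42 km.

3.42 km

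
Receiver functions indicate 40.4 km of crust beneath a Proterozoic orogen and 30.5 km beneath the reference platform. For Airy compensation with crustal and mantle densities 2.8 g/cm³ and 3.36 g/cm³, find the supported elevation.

Excess crust Δ = 40.4 km − 30.5 km = 9.9 km, split between elevation h and root r with h + r = Δ.
Airy balance ρ_c h = (ρ_m − ρ_c) r gives r = h ρ_c/(ρ_m − ρ_c), so h (1 + ρ_c/(ρ_m − ρ_c)) = Δ, i.e. h = Δ (ρ_m − ρ_c)/ρ_m.
h = 9.9 km × 0.56/3.36 = 1.65 km.

1.65 km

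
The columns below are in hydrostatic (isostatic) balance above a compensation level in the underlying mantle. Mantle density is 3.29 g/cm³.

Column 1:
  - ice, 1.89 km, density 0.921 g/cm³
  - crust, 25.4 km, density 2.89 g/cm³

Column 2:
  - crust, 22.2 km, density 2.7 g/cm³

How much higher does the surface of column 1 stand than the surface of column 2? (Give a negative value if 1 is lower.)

0.468 km

For any compensation level in the mantle, the mantle terms cancel and isostasy reduces to e = (Σt_1 − Σt_2) − (Σ(ρt)_1 − Σ(ρt)_2) / ρ_m.
Σt_1 = 27.29 km; Σt_2 = 22.2 km; Σ(ρt)_1 = 75.14669; Σ(ρt)_2 = 59.94 (in km·g/cm³).
e = (27.29 − 22.2) − (75.14669 − 59.94) / 3.29 = 0.468 km.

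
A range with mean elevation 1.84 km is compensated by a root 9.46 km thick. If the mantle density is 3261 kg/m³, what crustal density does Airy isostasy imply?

2730 kg/m³

ρ_c h = (ρ_m − ρ_c) r → ρ_c (h + r) = ρ_m r → ρ_c = ρ_m r / (h + r).
ρ_c = 3261 × 9.46 km / (1.84 km + 9.46 km) = 2730 kg/m³.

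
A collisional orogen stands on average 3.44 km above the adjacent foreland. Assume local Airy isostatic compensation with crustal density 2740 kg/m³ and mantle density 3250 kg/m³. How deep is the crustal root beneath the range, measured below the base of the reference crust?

By Archimedes' principle applied to the lithosphere: the weight of the topography is balanced by the buoyancy of the root, ρ_c h = (ρ_m − ρ_c) r.
r = h · ρ_c / (ρ_m − ρ_c) = 3.44 km × 2740 / (3250 − 2740) = 18.5 km.

18.5 km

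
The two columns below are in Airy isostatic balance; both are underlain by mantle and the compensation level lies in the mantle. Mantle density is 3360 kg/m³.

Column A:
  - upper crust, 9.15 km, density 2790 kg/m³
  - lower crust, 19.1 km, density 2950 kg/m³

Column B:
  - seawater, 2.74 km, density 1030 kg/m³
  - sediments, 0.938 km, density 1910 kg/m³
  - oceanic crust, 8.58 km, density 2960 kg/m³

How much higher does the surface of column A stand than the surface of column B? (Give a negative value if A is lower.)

For any compensation level in the mantle, the mantle terms cancel and isostasy reduces to e = (Σt_A − Σt_B) − (Σ(ρt)_A − Σ(ρt)_B) / ρ_m.
Σt_A = 28.25 km; Σt_B = 12.258 km; Σ(ρt)_A = 81873.5; Σ(ρt)_B = 30010.58 (in km·kg/m³).
e = (28.25 − 12.258) − (81873.5 − 30010.58) / 3360 = 0.557 km.

0.557 km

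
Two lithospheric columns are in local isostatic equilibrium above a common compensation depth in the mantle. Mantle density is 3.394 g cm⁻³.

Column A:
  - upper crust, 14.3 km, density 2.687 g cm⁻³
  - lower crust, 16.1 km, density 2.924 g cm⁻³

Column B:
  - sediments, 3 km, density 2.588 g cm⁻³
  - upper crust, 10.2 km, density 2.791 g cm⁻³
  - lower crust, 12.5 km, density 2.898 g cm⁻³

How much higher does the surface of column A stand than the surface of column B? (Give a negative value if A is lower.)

For any compensation level in the mantle, the mantle terms cancel and isostasy reduces to e = (Σt_A − Σt_B) − (Σ(ρt)_A − Σ(ρt)_B) / ρ_m.
Σt_A = 30.4 km; Σt_B = 25.7 km; Σ(ρt)_A = 85.5005; Σ(ρt)_B = 72.4572 (in km·g cm⁻³).
e = (30.4 − 25.7) − (85.5005 − 72.4572) / 3.394 = 0.857 km.

0.857 km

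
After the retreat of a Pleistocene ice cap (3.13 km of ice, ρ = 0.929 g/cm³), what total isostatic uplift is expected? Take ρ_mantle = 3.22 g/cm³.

Removing the load lets mantle flow back in; uplift u satisfies ρ_ice t = ρ_m u.
u = t ρ_ice/ρ_m = 3.13 km × 0.929/3.22 = 0.903 km.

0.903 km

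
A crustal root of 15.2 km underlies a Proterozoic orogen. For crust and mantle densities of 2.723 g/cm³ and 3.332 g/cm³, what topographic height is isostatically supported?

In Airy isostatic equilibrium: ρ_c h = (ρ_m − ρ_c) r.
h = r (ρ_m − ρ_c) / ρ_c = 15.2 km × (3.332 − 2.723) / 2.723 = 3.4 km.

3.4 km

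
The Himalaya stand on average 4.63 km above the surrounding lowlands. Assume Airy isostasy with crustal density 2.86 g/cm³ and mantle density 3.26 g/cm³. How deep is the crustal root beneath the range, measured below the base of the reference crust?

33.1 km

By Archimedes' principle applied to the lithosphere: the weight of the topography is balanced by the buoyancy of the root, ρ_c h = (ρ_m − ρ_c) r.
r = h · ρ_c / (ρ_m − ρ_c) = 4.63 km × 2.86 / (3.26 − 2.86) = 33.1 km.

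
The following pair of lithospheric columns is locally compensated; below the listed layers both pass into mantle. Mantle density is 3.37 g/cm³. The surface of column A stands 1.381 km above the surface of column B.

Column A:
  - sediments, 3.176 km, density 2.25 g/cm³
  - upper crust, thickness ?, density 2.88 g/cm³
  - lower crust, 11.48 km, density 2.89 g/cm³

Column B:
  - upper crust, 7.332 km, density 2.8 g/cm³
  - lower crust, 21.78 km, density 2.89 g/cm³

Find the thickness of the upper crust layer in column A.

Take the compensation level at the base of the deeper column (depth z_c below the surface of column A) and equate Σ ρ_i t_i down to z_c; mantle fills any gap and the z_c terms cancel.
Column A: 3.176×2.25 + x×2.88 + 11.48×2.89 + (z_c − 14.656 − x)×3.37
Column B: 1.381×0 + 7.332×2.8 + 21.78×2.89 + (z_c − 1.381 − 29.112)×3.37
The z_c×3.37 term appears on both sides and cancels. Collect the known terms of each column as K = Σ(ρt)_known − 3.37 × (depth of known layers): K_A = 40.3232 − 3.37×14.656 = −9.06752; K_B = 83.4738 − 3.37×(1.381 + 29.112) = −19.28761.
Balance: K_A − x×(3.37 − 2.88) = K_B, so x = (K_A − K_B)/(3.37 − 2.88) = 10.2201/0.49 = 20.9 km.

20.9 km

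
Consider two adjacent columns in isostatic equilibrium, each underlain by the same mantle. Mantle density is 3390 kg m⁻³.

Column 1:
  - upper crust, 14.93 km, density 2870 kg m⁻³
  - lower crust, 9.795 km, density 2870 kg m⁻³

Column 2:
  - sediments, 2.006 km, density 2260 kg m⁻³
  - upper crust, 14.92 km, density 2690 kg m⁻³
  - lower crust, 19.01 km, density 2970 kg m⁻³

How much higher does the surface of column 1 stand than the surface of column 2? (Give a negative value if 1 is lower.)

For any compensation level in the mantle, the mantle terms cancel and isostasy reduces to e = (Σt_1 − Σt_2) − (Σ(ρt)_1 − Σ(ρt)_2) / ρ_m.
Σt_1 = 24.725 km; Σt_2 = 35.936 km; Σ(ρt)_1 = 70960.75; Σ(ρt)_2 = 101128.06 (in km·kg m⁻³).
e = (24.725 − 35.936) − (70960.75 − 101128.06) / 3390 = −2.31 km.

−2.31 km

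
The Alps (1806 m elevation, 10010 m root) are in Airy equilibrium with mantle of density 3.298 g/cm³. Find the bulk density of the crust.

ρ_c h = (ρ_m − ρ_c) r → ρ_c (h + r) = ρ_m r → ρ_c = ρ_m r / (h + r).
ρ_c = 3.298 × 10010 m / (1806 m + 10010 m) = 2.79 g/cm³.

2.79 g/cm³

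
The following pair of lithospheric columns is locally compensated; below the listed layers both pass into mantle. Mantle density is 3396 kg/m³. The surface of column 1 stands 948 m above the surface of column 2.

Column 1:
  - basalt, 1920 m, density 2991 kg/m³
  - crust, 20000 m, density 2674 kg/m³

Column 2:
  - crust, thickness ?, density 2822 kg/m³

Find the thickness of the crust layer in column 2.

20900 m

Take the compensation level at the base of the deeper column (depth z_c below the surface of column 1) and equate Σ ρ_i t_i down to z_c; mantle fills any gap and the z_c terms cancel.
Column 1: 1920×2991 + 20000×2674 + (z_c − 21920)×3396
Column 2: 948×0 + x×2822 + (z_c − 948 − 0 − x)×3396
The z_c×3396 term appears on both sides and cancels. Collect the known terms of each column as K = Σ(ρt)_known − 3396 × (depth of known layers): K_1 = 59222720 − 3396×21920 = −15217600; K_2 = 0 − 3396×(948 + 0) = −3219408.
Balance: K_1 = K_2 − x×(3396 − 2822), so x = (K_2 − K_1)/(3396 − 2822) = 11998200/574 = 20900 m.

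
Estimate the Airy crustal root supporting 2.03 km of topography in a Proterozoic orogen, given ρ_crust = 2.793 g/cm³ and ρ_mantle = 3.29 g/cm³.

11.4 km

Isostatic balance requires: the weight of the topography is balanced by the buoyancy of the root, ρ_c h = (ρ_m − ρ_c) r.
r = h · ρ_c / (ρ_m − ρ_c) = 2.03 km × 2.793 / (3.29 − 2.793) = 11.4 km.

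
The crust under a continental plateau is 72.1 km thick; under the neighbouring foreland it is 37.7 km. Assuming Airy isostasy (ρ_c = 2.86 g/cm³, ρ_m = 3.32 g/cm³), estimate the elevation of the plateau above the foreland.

Excess crust Δ = 72.1 km − 37.7 km = 34.4 km, split between elevation h and root r with h + r = Δ.
Airy balance ρ_c h = (ρ_m − ρ_c) r gives r = h ρ_c/(ρ_m − ρ_c), so h (1 + ρ_c/(ρ_m − ρ_c)) = Δ, i.e. h = Δ (ρ_m − ρ_c)/ρ_m.
h = 34.4 km × 0.46/3.32 = 4.77 km.

4.77 km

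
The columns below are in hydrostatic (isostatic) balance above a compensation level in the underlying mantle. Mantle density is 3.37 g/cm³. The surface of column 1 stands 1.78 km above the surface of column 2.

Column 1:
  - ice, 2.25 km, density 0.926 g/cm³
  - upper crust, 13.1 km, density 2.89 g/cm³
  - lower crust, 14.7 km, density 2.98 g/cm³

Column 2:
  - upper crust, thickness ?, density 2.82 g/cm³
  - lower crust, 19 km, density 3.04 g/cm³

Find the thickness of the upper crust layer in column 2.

Take the compensation level at the base of the deeper column (depth z_c below the surface of column 1) and equate Σ ρ_i t_i down to z_c; mantle fills any gap and the z_c terms cancel.
Column 1: 2.25×0.926 + 13.1×2.89 + 14.7×2.98 + (z_c − 30.05)×3.37
Column 2: 1.78×0 + x×2.82 + 19×3.04 + (z_c − 1.78 − 19 − x)×3.37
The z_c×3.37 term appears on both sides and cancels. Collect the known terms of each column as K = Σ(ρt)_known − 3.37 × (depth of known layers): K_1 = 83.7485 − 3.37×30.05 = −17.52; K_2 = 57.76 − 3.37×(1.78 + 19) = −12.2686.
Balance: K_1 = K_2 − x×(3.37 − 2.82), so x = (K_2 − K_1)/(3.37 − 2.82) = 5.2514/0.55 = 9.55 km.

9.55 km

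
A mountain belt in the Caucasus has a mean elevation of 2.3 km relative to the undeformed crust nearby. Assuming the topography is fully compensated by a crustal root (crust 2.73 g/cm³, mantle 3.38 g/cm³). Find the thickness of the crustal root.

Isostatic balance requires: the weight of the topography is balanced by the buoyancy of the root, ρ_c h = (ρ_m − ρ_c) r.
r = h · ρ_c / (ρ_m − ρ_c) = 2.3 km × 2.73 / (3.38 − 2.73) = 9.66 km.

9.66 km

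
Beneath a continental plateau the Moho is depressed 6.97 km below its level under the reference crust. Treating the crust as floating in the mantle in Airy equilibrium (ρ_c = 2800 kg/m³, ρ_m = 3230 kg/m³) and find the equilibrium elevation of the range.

For local isostatic compensation: ρ_c h = (ρ_m − ρ_c) r.
h = r (ρ_m − ρ_c) / ρ_c = 6.97 km × (3230 − 2800) / 2800 = 1.07 km.

1.07 km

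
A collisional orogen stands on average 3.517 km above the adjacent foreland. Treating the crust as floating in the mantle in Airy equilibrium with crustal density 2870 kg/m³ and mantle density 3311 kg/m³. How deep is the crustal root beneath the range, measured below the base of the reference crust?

For local isostatic compensation: the weight of the topography is balanced by the buoyancy of the root, ρ_c h = (ρ_m − ρ_c) r.
r = h · ρ_c / (ρ_m − ρ_c) = 3.517 km × 2870 / (3311 − 2870) = 22.9 km.

22.9 km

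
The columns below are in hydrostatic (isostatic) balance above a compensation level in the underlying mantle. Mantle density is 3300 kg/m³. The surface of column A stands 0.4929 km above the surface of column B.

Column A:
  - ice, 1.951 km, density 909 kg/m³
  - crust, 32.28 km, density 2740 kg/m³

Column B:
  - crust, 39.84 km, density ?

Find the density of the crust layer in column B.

2770 kg/m³

Take the compensation level at the base of the deeper column (depth z_c below the surface of column A) and equate Σ ρ_i t_i down to z_c; mantle fills any gap and the z_c terms cancel.
Column A: 1.951×909 + 32.28×2740 + (z_c − 34.231)×3300
Column B: 0.4929×0 + 39.84×ρ + (z_c − 0.4929 − 39.84)×3300
The z_c×3300 term appears on both sides and cancels. Collect the known terms of each column as K = Σ(ρt)_known − 3300 × (depth of known layers): K_A = 90220.659 − 3300×34.231 = −22741.641; K_B = 0 − 3300×(0.4929 + 39.84) = −133098.57.
Balance: K_A = K_B + 39.84×ρ, so ρ = (K_A − K_B)/39.84 = 110357/39.84 = 2770 kg/m³.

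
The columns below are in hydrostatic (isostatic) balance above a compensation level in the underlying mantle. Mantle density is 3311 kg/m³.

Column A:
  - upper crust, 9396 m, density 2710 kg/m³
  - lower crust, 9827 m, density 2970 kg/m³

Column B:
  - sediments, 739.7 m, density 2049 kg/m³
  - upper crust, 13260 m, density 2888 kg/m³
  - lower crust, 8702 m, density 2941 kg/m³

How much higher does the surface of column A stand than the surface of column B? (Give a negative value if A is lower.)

For any compensation level in the mantle, the mantle terms cancel and isostasy reduces to e = (Σt_A − Σt_B) − (Σ(ρt)_A − Σ(ρt)_B) / ρ_m.
Σt_A = 19223 m; Σt_B = 22701.7 m; Σ(ρt)_A = 54649350; Σ(ρt)_B = 65403107.3 (in m·kg/m³).
e = (19223 − 22701.7) − (54649350 − 65403107.3) / 3311 = −231 m.

−231 m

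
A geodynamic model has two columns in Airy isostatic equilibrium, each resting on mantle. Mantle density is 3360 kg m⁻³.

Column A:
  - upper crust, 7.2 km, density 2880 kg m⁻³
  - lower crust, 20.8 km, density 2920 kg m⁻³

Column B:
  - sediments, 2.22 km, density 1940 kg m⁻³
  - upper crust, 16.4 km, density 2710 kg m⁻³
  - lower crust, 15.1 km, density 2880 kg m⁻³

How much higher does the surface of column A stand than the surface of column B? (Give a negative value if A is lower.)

−2.52 km

For any compensation level in the mantle, the mantle terms cancel and isostasy reduces to e = (Σt_A − Σt_B) − (Σ(ρt)_A − Σ(ρt)_B) / ρ_m.
Σt_A = 28 km; Σt_B = 33.72 km; Σ(ρt)_A = 81472; Σ(ρt)_B = 92238.8 (in km·kg m⁻³).
e = (28 − 33.72) − (81472 − 92238.8) / 3360 = −2.52 km.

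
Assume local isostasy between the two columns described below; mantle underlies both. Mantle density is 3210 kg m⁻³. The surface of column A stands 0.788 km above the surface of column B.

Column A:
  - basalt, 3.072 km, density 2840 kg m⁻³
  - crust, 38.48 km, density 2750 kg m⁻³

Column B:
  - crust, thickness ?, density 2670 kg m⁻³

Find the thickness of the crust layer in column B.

Take the compensation level at the base of the deeper column (depth z_c below the surface of column A) and equate Σ ρ_i t_i down to z_c; mantle fills any gap and the z_c terms cancel.
Column A: 3.072×2840 + 38.48×2750 + (z_c − 41.552)×3210
Column B: 0.788×0 + x×2670 + (z_c − 0.788 − 0 − x)×3210
The z_c×3210 term appears on both sides and cancels. Collect the known terms of each column as K = Σ(ρt)_known − 3210 × (depth of known layers): K_A = 114544.48 − 3210×41.552 = −18837.44; K_B = 0 − 3210×(0.788 + 0) = −2529.48.
Balance: K_A = K_B − x×(3210 − 2670), so x = (K_B − K_A)/(3210 − 2670) = 16308/540 = 30.2 km.

30.2 km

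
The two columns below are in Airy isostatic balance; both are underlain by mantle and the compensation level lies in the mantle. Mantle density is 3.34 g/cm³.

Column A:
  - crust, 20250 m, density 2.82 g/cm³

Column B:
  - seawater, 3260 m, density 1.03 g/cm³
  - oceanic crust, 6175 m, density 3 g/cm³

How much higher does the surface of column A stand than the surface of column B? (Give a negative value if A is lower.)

For any compensation level in the mantle, the mantle terms cancel and isostasy reduces to e = (Σt_A − Σt_B) − (Σ(ρt)_A − Σ(ρt)_B) / ρ_m.
Σt_A = 20250 m; Σt_B = 9435 m; Σ(ρt)_A = 57105; Σ(ρt)_B = 21882.8 (in m·g/cm³).
e = (20250 − 9435) − (57105 − 21882.8) / 3.34 = 269 m.

269 m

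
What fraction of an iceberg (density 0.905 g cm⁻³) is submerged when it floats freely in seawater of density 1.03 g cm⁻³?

Submerged fraction = ρ_obj/ρ_fluid = 0.905/1.03 = 0.879.

0.879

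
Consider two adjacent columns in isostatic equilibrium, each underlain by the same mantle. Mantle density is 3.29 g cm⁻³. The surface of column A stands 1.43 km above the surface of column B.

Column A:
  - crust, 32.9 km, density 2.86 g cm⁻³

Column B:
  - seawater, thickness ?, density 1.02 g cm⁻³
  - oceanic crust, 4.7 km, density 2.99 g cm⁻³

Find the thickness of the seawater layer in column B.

3.54 km

Take the compensation level at the base of the deeper column (depth z_c below the surface of column A) and equate Σ ρ_i t_i down to z_c; mantle fills any gap and the z_c terms cancel.
Column A: 32.9×2.86 + (z_c − 32.9)×3.29
Column B: 1.43×0 + x×1.02 + 4.7×2.99 + (z_c − 1.43 − 4.7 − x)×3.29
The z_c×3.29 term appears on both sides and cancels. Collect the known terms of each column as K = Σ(ρt)_known − 3.29 × (depth of known layers): K_A = 94.094 − 3.29×32.9 = −14.147; K_B = 14.053 − 3.29×(1.43 + 4.7) = −6.1147.
Balance: K_A = K_B − x×(3.29 − 1.02), so x = (K_B − K_A)/(3.29 − 1.02) = 8.0323/2.27 = 3.54 km.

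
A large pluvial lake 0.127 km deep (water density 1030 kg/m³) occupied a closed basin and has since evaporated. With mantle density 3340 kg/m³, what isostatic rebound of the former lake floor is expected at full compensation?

0.0392 km

u = d ρ_w/ρ_m = 0.127 km × 1030/3340 = 0.0392 km.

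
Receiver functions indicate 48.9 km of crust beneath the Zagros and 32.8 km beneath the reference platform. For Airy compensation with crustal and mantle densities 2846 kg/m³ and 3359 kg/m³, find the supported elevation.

2.46 km

Excess crust Δ = 48.9 km − 32.8 km = 16.1 km, split between elevation h and root r with h + r = Δ.
Airy balance ρ_c h = (ρ_m − ρ_c) r gives r = h ρ_c/(ρ_m − ρ_c), so h (1 + ρ_c/(ρ_m − ρ_c)) = Δ, i.e. h = Δ (ρ_m − ρ_c)/ρ_m.
h = 16.1 km × 513/3359 = 2.46 km.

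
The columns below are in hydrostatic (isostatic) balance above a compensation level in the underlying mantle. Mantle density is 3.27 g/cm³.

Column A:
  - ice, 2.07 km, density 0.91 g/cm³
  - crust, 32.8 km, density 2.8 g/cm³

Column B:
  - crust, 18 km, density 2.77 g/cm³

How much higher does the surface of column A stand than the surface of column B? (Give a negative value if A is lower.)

For any compensation level in the mantle, the mantle terms cancel and isostasy reduces to e = (Σt_A − Σt_B) − (Σ(ρt)_A − Σ(ρt)_B) / ρ_m.
Σt_A = 34.87 km; Σt_B = 18 km; Σ(ρt)_A = 93.7237; Σ(ρt)_B = 49.86 (in km·g/cm³).
e = (34.87 − 18) − (93.7237 − 49.86) / 3.27 = 3.46 km.

3.46 km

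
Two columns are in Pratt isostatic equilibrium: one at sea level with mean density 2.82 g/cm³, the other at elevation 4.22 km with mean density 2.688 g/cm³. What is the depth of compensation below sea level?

85.9 km

ρ_ref D = ρ (D + h) → D (ρ_ref − ρ) = ρ h.
D = ρ h/(ρ_ref − ρ) = 2.688 × 4.22 km/(2.82 − 2.688) = 85.9 km.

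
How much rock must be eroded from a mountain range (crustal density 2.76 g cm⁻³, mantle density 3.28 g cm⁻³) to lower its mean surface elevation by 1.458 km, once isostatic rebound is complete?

Net drop Δ = e − u = e − e ρ_c/ρ_m = e (ρ_m − ρ_c)/ρ_m.
e = Δ ρ_m/(ρ_m − ρ_c) = 1.458 km × 3.28/0.52 = 9.2 km.

9.2 km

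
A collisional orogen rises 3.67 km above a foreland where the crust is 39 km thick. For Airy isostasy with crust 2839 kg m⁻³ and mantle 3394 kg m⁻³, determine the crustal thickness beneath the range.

61.4 km

Root depth r = h ρ_c / (ρ_m − ρ_c) = 3.67 km × 2839 / 555 = 18.77 km.
Total thickness = T + h + r = 39 km + 3.67 km + 18.77 km = 61.4 km.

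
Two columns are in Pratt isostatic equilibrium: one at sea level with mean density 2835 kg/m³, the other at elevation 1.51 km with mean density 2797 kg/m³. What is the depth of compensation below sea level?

111 km

ρ_ref D = ρ (D + h) → D (ρ_ref − ρ) = ρ h.
D = ρ h/(ρ_ref − ρ) = 2797 × 1.51 km/(2835 − 2797) = 111 km.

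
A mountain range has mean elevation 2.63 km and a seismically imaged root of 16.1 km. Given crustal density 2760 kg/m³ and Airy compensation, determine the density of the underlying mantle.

3210 kg/m³

Airy balance: ρ_c h = (ρ_m − ρ_c) r → ρ_m = ρ_c (1 + h/r).
ρ_m = 2760 × (1 + 2.63 km/16.1 km) = 3210 kg/m³.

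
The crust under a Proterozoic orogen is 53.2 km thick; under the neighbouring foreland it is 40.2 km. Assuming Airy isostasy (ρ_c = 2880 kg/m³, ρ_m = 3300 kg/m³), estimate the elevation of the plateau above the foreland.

Excess crust Δ = 53.2 km − 40.2 km = 13 km, split between elevation h and root r with h + r = Δ.
Airy balance ρ_c h = (ρ_m − ρ_c) r gives r = h ρ_c/(ρ_m − ρ_c), so h (1 + ρ_c/(ρ_m − ρ_c)) = Δ, i.e. h = Δ (ρ_m − ρ_c)/ρ_m.
h = 13 km × 420/3300 = 1.65 km.

1.65 km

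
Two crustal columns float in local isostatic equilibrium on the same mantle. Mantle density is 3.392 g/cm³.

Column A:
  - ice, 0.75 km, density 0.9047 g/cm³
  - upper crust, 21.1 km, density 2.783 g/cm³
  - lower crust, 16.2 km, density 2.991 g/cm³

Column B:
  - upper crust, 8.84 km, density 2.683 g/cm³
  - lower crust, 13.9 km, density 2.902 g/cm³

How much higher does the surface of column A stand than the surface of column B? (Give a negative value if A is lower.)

For any compensation level in the mantle, the mantle terms cancel and isostasy reduces to e = (Σt_A − Σt_B) − (Σ(ρt)_A − Σ(ρt)_B) / ρ_m.
Σt_A = 38.05 km; Σt_B = 22.74 km; Σ(ρt)_A = 107.854025; Σ(ρt)_B = 64.05552 (in km·g/cm³).
e = (38.05 − 22.74) − (107.854025 − 64.05552) / 3.392 = 2.4 km.

2.4 km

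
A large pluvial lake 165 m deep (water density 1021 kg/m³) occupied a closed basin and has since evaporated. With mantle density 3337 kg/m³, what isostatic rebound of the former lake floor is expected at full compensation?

50.5 m

u = d ρ_w/ρ_m = 165 m × 1021/3337 = 50.5 m.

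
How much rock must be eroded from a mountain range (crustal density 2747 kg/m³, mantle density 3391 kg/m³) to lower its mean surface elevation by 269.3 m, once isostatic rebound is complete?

1420 m

Net drop Δ = e − u = e − e ρ_c/ρ_m = e (ρ_m − ρ_c)/ρ_m.
e = Δ ρ_m/(ρ_m − ρ_c) = 269.3 m × 3391/644 = 1420 m.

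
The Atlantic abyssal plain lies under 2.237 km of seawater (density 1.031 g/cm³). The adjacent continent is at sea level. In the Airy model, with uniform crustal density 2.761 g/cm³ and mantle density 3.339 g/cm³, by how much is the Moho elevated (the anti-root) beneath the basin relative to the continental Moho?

By Archimedes' principle applied to the lithosphere: replacing crust with seawater at the top is compensated by replacing crust with mantle at the base: d (ρ_c − ρ_w) = a (ρ_m − ρ_c).
a = d (ρ_c − ρ_w)/(ρ_m − ρ_c) = 2.237 km × 1.73/0.578 = 6.7 km.

6.7 km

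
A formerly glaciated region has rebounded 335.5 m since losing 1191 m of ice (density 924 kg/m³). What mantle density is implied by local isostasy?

3280 kg/m³

ρ_m = ρ_ice t / u = 924 × 1191 m/335.5 m = 3280 kg/m³.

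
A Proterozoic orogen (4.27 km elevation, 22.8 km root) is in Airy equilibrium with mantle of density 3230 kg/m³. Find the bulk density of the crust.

2720 kg/m³

ρ_c h = (ρ_m − ρ_c) r → ρ_c (h + r) = ρ_m r → ρ_c = ρ_m r / (h + r).
ρ_c = 3230 × 22.8 km / (4.27 km + 22.8 km) = 2720 kg/m³.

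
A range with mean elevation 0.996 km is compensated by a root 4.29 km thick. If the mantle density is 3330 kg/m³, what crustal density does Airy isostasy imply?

2700 kg/m³

ρ_c h = (ρ_m − ρ_c) r → ρ_c (h + r) = ρ_m r → ρ_c = ρ_m r / (h + r).
ρ_c = 3330 × 4.29 km / (0.996 km + 4.29 km) = 2700 kg/m³.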